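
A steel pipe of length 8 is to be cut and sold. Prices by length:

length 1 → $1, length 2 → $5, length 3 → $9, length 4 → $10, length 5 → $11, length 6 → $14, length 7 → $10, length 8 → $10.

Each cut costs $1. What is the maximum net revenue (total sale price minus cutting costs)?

Build v[k] bottom-up: v[k] = max over allowed piece i of (p[i] + v[k−i]) − 1 per cut.
v[1] = 1
v[2] = max(1+1-1, 5+0) = 5
v[3] = max(1+5-1, 5+1-1, 9+0) = 9
v[4] = max(1+9-1, 5+5-1, 9+1-1, 10+0) = 10
v[5] = max(1+10-1, 5+9-1, 9+5-1, 10+1-1, 11+0) = 13
v[6] = max(1+13-1, 5+10-1, 9+9-1, 10+5-1, 11+1-1, 14+0) = 17
v[7] = max(1+17-1, 5+13-1, 9+10-1, …, 14+1-1, 10+0) = 18
v[8] = max(1+18-1, 5+17-1, 9+13-1, …, 10+1-1, 10+0) = 21
One optimal plan: pieces 3 + 3 + 2 (2 cuts) → $23 − $2 = $21.

21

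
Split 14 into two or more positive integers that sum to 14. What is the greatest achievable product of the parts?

162

Fill m[k] for k=2..14: at each k try every first piece i and multiply by the better of (k−i) uncut or m[k−i].
m[2] = 1×max(1,0) = 1×1 = 1
m[3] = 1×max(2,1) = 1×2 = 2
m[4] = 2×max(2,1) = 2×2 = 4
m[5] = 2×max(3,2) = 2×3 = 6
m[6] = 3×max(3,2) = 3×3 = 9
m[7] = 2×max(5,6) = 2×6 = 12
m[8] = 2×max(6,9) = 2×9 = 18
m[9] = 3×max(6,9) = 3×9 = 27
m[10] = 2×max(8,18) = 2×18 = 36
m[11] = 2×max(9,27) = 2×27 = 54
m[12] = 3×max(9,27) = 3×27 = 81
m[13] = 2×max(11,54) = 2×54 = 108
m[14] = 2×max(12,81) = 2×81 = 162
One optimal split: 3 + 3 + 3 + 3 + 2; product 3×3×3×3×2 = 162.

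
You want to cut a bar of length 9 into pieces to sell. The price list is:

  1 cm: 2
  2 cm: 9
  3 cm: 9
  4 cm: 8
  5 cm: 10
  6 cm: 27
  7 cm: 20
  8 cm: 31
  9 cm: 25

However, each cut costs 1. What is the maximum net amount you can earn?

Let r[k] be the best obtainable value from length k. For each k, try every first piece i and keep the best of price[i] + r[k−i] minus the 1 cut fee when i<k.
r[1] = 2
r[2] = max(2+2-1, 9+0) = 9
r[3] = max(2+9-1, 9+2-1, 9+0) = 10
r[4] = max(2+10-1, 9+9-1, 9+2-1, 8+0) = 17
r[5] = max(2+17-1, 9+10-1, 9+9-1, 8+2-1, 10+0) = 18
r[6] = max(2+18-1, 9+17-1, 9+10-1, 8+9-1, 10+2-1, 27+0) = 27
r[7] = max(2+27-1, 9+18-1, 9+17-1, …, 27+2-1, 20+0) = 28
r[8] = max(2+28-1, 9+27-1, 9+18-1, …, 20+2-1, 31+0) = 35
r[9] = max(2+35-1, 9+28-1, 9+27-1, …, 31+2-1, 25+0) = 36
One optimal plan: pieces 6 + 2 + 1 (2 cuts) → 38 − 2 = 36.

36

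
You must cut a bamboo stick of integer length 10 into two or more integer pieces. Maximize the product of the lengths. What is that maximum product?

36

Fill P[k] for k=2..10: at each k try every first piece i and multiply by the better of (k−i) uncut or P[k−i].
P[2] = 1·max(1,0) = 1·1 = 1
P[3] = 1·max(2,1) = 1·2 = 2
P[4] = 2·max(2,1) = 2·2 = 4
P[5] = 2·max(3,2) = 2·3 = 6
P[6] = 3·max(3,2) = 3·3 = 9
P[7] = 2·max(5,6) = 2·6 = 12
P[8] = 2·max(6,9) = 2·9 = 18
P[9] = 3·max(6,9) = 3·9 = 27
P[10] = 2·max(8,18) = 2·18 = 36
One optimal split: 3 + 3 + 2 + 2; product 3·3·2·2 = 36.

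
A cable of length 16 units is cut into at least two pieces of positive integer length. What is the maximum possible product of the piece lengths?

324

Fill f[k] for k=2..16: at each k try every first piece i and multiply by the better of (k−i) uncut or f[k−i].
f[2] = 1*max(1,0) = 1*1 = 1
f[3] = max(1*2, 2*1) = 2
f[4] = max(1*3, 2*2, 3*1) = 4
f[5] = max(1*4, 2*3, 3*2, 4*1) = 6
f[6] = max(1*6, 2*4, 3*3, 4*2, 5*1) = 9
f[7] = max(1*9, 2*6, 3*4, 4*3, 5*2, 6*1) = 12
f[8] = max(1*12, 2*9, 3*6, …, 6*2, 7*1) = 18
f[9] = max(1*18, 2*12, 3*9, …, 7*2, 8*1) = 27
f[10] = max(1*27, 2*18, 3*12, …, 8*2, 9*1) = 36
f[11] = max(1*36, 2*27, 3*18, …, 9*2, 10*1) = 54
f[12] = max(1*54, 2*36, 3*27, …, 10*2, 11*1) = 81
f[13] = max(1*81, 2*54, 3*36, …, 11*2, 12*1) = 108
f[14] = max(1*108, 2*81, 3*54, …, 12*2, 13*1) = 162
f[15] = max(1*162, 2*108, 3*81, …, 13*2, 14*1) = 243
f[16] = max(1*243, 2*162, 3*108, …, 14*2, 15*1) = 324
One optimal split: 3 + 3 + 3 + 3 + 2 + 2; product 3*3*3*3*2*2 = 324.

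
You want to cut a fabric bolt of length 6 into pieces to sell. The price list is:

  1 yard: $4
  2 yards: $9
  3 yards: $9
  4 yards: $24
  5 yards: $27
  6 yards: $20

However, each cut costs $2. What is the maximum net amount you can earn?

Consider every possible first cut. v[k] is the best of p[i]+v[k−i] over all sellable i≤k, charging 2 whenever i<k.
v[1] = 4
v[2] = max(4+4-2, 9+0) = 9
v[3] = max(4+9-2, 9+4-2, 9+0) = 11
v[4] = max(4+11-2, 9+9-2, 9+4-2, 24+0) = 24
v[5] = max(4+24-2, 9+11-2, 9+9-2, 24+4-2, 27+0) = 27
v[6] = max(4+27-2, 9+24-2, 9+11-2, 24+9-2, 27+4-2, 20+0) = 31
One optimal plan: pieces 4 + 2 (1 cut) → $33 − $2 = $31.

31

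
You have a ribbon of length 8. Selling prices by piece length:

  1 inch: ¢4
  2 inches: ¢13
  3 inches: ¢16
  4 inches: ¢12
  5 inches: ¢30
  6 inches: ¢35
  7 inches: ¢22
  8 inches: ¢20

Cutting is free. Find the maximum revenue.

52

Let best[k] be the best obtainable value from length k. For each k, try every first piece i and keep the best of price[i] + best[k−i].
best[1] = 4
best[2] = max(4+4, 13+0) = 13
best[3] = max(4+13, 13+4, 16+0) = 17
best[4] = max(4+17, 13+13, 16+4, 12+0) = 26
best[5] = max(4+26, 13+17, 16+13, 12+4, 30+0) = 30
best[6] = max(4+30, 13+26, 16+17, 12+13, 30+4, 35+0) = 39
best[7] = max(4+39, 13+30, 16+26, …, 35+4, 22+0) = 43
best[8] = max(4+43, 13+39, 16+30, …, 22+4, 20+0) = 52
One optimal cutting: 2 + 2 + 2 + 2 → ¢13 + ¢13 + ¢13 + ¢13 = ¢52.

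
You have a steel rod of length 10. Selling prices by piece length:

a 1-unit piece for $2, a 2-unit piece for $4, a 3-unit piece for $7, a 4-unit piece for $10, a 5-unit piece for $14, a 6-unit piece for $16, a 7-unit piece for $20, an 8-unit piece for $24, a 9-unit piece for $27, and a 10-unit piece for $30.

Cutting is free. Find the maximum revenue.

30

Let v[k] be the best obtainable value from length k. For each k, try every first piece i and keep the best of price[i] + v[k−i].
v[1] = 2
v[2] = max(2+2, 4+0) = 4
v[3] = max(2+4, 4+2, 7+0) = 7
v[4] = max(2+7, 4+4, 7+2, 10+0) = 10
v[5] = max(2+10, 4+7, 7+4, 10+2, 14+0) = 14
v[6] = max(2+14, 4+10, 7+7, 10+4, 14+2, 16+0) = 16
v[7] = max(2+16, 4+14, 7+10, …, 16+2, 20+0) = 20
v[8] = max(2+20, 4+16, 7+14, …, 20+2, 24+0) = 24
v[9] = max(2+24, 4+20, 7+16, …, 24+2, 27+0) = 27
v[10] = max(2+27, 4+24, 7+20, …, 27+2, 30+0) = 30
Best is to sell the whole 10-unit piece uncut for $30.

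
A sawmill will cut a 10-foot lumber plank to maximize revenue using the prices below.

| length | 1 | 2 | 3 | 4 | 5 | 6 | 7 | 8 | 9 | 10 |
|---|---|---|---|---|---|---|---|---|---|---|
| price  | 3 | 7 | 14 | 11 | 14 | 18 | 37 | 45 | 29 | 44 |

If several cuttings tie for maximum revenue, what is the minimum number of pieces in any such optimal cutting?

2

Consider every possible first cut. r[k] is the best of p[i]+r[k−i] over all sellable i≤k.
r[1] = 3
r[2] = 7
r[3] = 14
r[4] = 17  (first piece 1, then r[3]=14)
r[5] = 21  (first piece 2, then r[3]=14)
r[6] = 28  (first piece 3, then r[3]=14)
r[7] = 37
r[8] = 45
r[9] = 48  (first piece 1, then r[8]=45)
r[10] = 52  (first piece 2, then r[8]=45)
Maximum revenue is $52.
Now minimize piece count subject to staying optimal: for each k, pieces[k] = 1 + min over i with p[i]+r[k−i]=r[k] of pieces[k−i].
pieces[7] = 1
pieces[8] = 1
pieces[9] = 2
pieces[10] = 2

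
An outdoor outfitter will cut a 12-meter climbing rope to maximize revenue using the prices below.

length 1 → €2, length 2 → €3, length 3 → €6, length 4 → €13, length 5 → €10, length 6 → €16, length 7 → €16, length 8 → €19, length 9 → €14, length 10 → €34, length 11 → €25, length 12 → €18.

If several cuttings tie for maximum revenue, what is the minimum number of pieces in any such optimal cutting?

Consider every possible first cut. r[k] is the best of p[i]+r[k−i] over all sellable i≤k.
r[1] = 2
r[2] = 4  (first piece 1, then r[1]=2)
r[3] = 6  (first piece 1, then r[2]=4)
r[4] = 13
r[5] = 15  (first piece 1, then r[4]=13)
r[6] = 17  (first piece 1, then r[5]=15)
r[7] = 19  (first piece 1, then r[6]=17)
r[8] = 26  (first piece 4, then r[4]=13)
r[9] = 28  (first piece 1, then r[8]=26)
r[10] = 34
r[11] = 36  (first piece 1, then r[10]=34)
r[12] = 39  (first piece 4, then r[8]=26)
Maximum revenue is €39.
Now minimize piece count subject to staying optimal: for each k, pieces[k] = 1 + min over i with p[i]+r[k−i]=r[k] of pieces[k−i].
pieces[9] = 3
pieces[10] = 1
pieces[11] = 2
pieces[12] = 3

3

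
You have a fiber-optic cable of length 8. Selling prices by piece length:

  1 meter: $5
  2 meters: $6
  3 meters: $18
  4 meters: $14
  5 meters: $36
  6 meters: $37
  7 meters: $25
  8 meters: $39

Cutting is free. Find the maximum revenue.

Let best[k] be the best obtainable value from length k. For each k, try every first piece i and keep the best of price[i] + best[k−i].
best[1] = 5
best[2] = max(5+5, 6+0) = 10
best[3] = max(5+10, 6+5, 18+0) = 18
best[4] = max(5+18, 6+10, 18+5, 14+0) = 23
best[5] = max(5+23, 6+18, 18+10, 14+5, 36+0) = 36
best[6] = max(5+36, 6+23, 18+18, 14+10, 36+5, 37+0) = 41
best[7] = max(5+41, 6+36, 18+23, …, 37+5, 25+0) = 46
best[8] = max(5+46, 6+41, 18+36, …, 25+5, 39+0) = 54
One optimal cutting: 5 + 3 → $36 + $18 = $54.

54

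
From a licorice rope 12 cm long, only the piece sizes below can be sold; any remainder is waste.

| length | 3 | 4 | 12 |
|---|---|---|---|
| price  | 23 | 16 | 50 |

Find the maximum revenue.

Let best[k] be the best obtainable value from length k. For each k, try every first piece i and keep the best of price[i] + best[k−i].
best[1] = 0
best[2] = 0
best[3] = 23
best[4] = 23
best[5] = 23
best[6] = 46  (first piece 3, then best[3]=23)
best[7] = 46
best[8] = 46
best[9] = 69  (first piece 3, then best[6]=46)
best[10] = 69
best[11] = 69
best[12] = 92  (first piece 3, then best[9]=69)
One optimal cutting: 3 + 3 + 3 + 3 → ¢92.

92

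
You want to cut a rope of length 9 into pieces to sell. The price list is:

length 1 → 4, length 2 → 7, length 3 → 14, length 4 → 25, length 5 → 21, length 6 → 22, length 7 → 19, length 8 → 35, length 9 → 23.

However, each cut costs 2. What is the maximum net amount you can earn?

Consider every possible first cut. v[k] is the best of p[i]+v[k−i] over all sellable i≤k, charging 2 whenever i<k.
v[1] = 4
v[2] = max(4+4-2, 7+0) = 7
v[3] = max(4+7-2, 7+4-2, 14+0) = 14
v[4] = max(4+14-2, 7+7-2, 14+4-2, 25+0) = 25
v[5] = max(4+25-2, 7+14-2, 14+7-2, 25+4-2, 21+0) = 27
v[6] = max(4+27-2, 7+25-2, 14+14-2, 25+7-2, 21+4-2, 22+0) = 30
v[7] = max(4+30-2, 7+27-2, 14+25-2, …, 22+4-2, 19+0) = 37
v[8] = max(4+37-2, 7+30-2, 14+27-2, …, 19+4-2, 35+0) = 48
v[9] = max(4+48-2, 7+37-2, 14+30-2, …, 35+4-2, 23+0) = 50
One optimal plan: pieces 4 + 4 + 1 (2 cuts) → 54 − 4 = 50.

50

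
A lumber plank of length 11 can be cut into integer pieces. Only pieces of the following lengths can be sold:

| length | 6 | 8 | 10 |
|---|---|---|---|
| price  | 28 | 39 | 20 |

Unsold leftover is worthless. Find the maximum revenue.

Let best[k] be the best obtainable value from length k. For each k, try every first piece i and keep the best of price[i] + best[k−i].
best[1] = 0
best[2] = 0
best[3] = 0
best[4] = 0
best[5] = 0
best[6] = 28
best[7] = 28
best[8] = max(28+0, 39+0) = 39
best[9] = max(28+0, 39+0) = 39
best[10] = max(28+0, 39+0, 20+0) = 39
best[11] = max(28+0, 39+0, 20+0) = 39
One optimal cutting: pieces 8 with 3 feet of scrap → $39.

39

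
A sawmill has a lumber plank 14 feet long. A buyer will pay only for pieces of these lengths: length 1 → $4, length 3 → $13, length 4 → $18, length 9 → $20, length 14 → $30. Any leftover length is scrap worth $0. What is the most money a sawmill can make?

62

Consider every possible first cut. best[k] is the best of p[i]+best[k−i] over all sellable i≤k.
best[1] = 4
best[2] = 8  (first piece 1, then best[1]=4)
best[3] = max(4+8, 13+0) = 13
best[4] = max(4+13, 13+4, 18+0) = 18
best[5] = max(4+18, 13+8, 18+4) = 22
best[6] = max(4+22, 13+13, 18+8) = 26
best[7] = max(4+26, 13+18, 18+13) = 31
best[8] = max(4+31, 13+22, 18+18) = 36
best[9] = max(4+36, 13+26, 18+22, 20+0) = 40
best[10] = max(4+40, 13+31, 18+26, 20+4) = 44
best[11] = max(4+44, 13+36, 18+31, 20+8) = 49
best[12] = max(4+49, 13+40, 18+36, 20+13) = 54
best[13] = max(4+54, 13+44, 18+40, 20+18) = 58
best[14] = max(4+58, 13+49, 18+44, 20+22, 30+0) = 62
One optimal cutting: 4 + 4 + 4 + 1 + 1 → $62.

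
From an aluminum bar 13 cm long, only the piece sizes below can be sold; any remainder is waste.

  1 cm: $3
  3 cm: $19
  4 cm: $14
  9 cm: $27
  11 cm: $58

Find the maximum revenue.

79

Consider every possible first cut. r[k] is the best of p[i]+r[k−i] over all sellable i≤k.
r[1] = 3
r[2] = 6  (first piece 1, then r[1]=3)
r[3] = 19
r[4] = 22  (first piece 1, then r[3]=19)
r[5] = 25  (first piece 1, then r[4]=22)
r[6] = 38  (first piece 3, then r[3]=19)
r[7] = 41  (first piece 1, then r[6]=38)
r[8] = 44  (first piece 1, then r[7]=41)
r[9] = 57  (first piece 3, then r[6]=38)
r[10] = 60  (first piece 1, then r[9]=57)
r[11] = 63  (first piece 1, then r[10]=60)
r[12] = 76  (first piece 3, then r[9]=57)
r[13] = 79  (first piece 1, then r[12]=76)
One optimal cutting: 3 + 3 + 3 + 3 + 1 → $79.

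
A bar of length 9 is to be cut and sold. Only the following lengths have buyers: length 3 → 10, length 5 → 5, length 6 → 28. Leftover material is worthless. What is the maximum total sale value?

Let f[k] be the best obtainable value from length k. For each k, try every first piece i and keep the best of price[i] + f[k−i].
f[1] = 0
f[2] = 0
f[3] = 10
f[4] = 10
f[5] = 10
f[6] = 28
f[7] = 28
f[8] = 28
f[9] = 38  (first piece 3, then f[6]=28)
One optimal cutting: 6 + 3 → 38.

38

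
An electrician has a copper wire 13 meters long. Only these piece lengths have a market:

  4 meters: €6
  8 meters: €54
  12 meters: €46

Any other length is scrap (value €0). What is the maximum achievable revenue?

60

Let r[k] be the best obtainable value from length k. For each k, try every first piece i and keep the best of price[i] + r[k−i].
r[1] = 0
r[2] = 0
r[3] = 0
r[4] = 6
r[5] = 6
r[6] = 6
r[7] = 6
r[8] = max(6+6, 54+0) = 54
r[9] = max(6+6, 54+0) = 54
r[10] = max(6+6, 54+0) = 54
r[11] = max(6+6, 54+0) = 54
r[12] = max(6+54, 54+6, 46+0) = 60
r[13] = max(6+54, 54+6, 46+0) = 60
One optimal cutting: pieces 8 + 4 with 1 meter of scrap → €60.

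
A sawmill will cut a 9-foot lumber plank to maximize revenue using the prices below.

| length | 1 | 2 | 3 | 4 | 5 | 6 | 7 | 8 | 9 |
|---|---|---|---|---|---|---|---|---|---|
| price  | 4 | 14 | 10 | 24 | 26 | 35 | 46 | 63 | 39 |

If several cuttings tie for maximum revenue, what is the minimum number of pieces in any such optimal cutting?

2

Let r[k] be the best obtainable value from length k. For each k, try every first piece i and keep the best of price[i] + r[k−i].
r[1] = 4
r[2] = 14
r[3] = 18  (first piece 1, then r[2]=14)
r[4] = 28  (first piece 2, then r[2]=14)
r[5] = 32  (first piece 1, then r[4]=28)
r[6] = 42  (first piece 2, then r[4]=28)
r[7] = 46  (first piece 1, then r[6]=42)
r[8] = 63
r[9] = 67  (first piece 1, then r[8]=63)
Maximum revenue is $67.
Now minimize piece count subject to staying optimal: for each k, pieces[k] = 1 + min over i with p[i]+r[k−i]=r[k] of pieces[k−i].
pieces[6] = 3
pieces[7] = 1
pieces[8] = 1
pieces[9] = 2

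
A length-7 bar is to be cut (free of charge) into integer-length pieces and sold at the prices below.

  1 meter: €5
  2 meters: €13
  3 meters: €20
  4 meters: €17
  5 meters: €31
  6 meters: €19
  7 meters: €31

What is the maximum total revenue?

Build r[k] bottom-up: r[k] = max over allowed piece i of (p[i] + r[k−i]).
r[1] = 5
r[2] = max(5+5, 13+0) = 13
r[3] = max(5+13, 13+5, 20+0) = 20
r[4] = max(5+20, 13+13, 20+5, 17+0) = 26
r[5] = max(5+26, 13+20, 20+13, 17+5, 31+0) = 33
r[6] = max(5+33, 13+26, 20+20, 17+13, 31+5, 19+0) = 40
r[7] = max(5+40, 13+33, 20+26, …, 19+5, 31+0) = 46
One optimal cutting: 3 + 2 + 2 → €20 + €13 + €13 = €46.

46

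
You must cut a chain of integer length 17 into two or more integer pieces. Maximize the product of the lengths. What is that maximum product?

Let P[k] be the best product for length k (with at least one cut). For each first piece i, the rest contributes max(k−i, P[k−i]).
P[2] = 1·max(1,0) = 1·1 = 1
P[3] = 1·max(2,1) = 1·2 = 2
P[4] = 2·max(2,1) = 2·2 = 4
P[5] = 2·max(3,2) = 2·3 = 6
P[6] = 3·max(3,2) = 3·3 = 9
P[7] = 2·max(5,6) = 2·6 = 12
P[8] = 2·max(6,9) = 2·9 = 18
P[9] = 3·max(6,9) = 3·9 = 27
P[10] = 2·max(8,18) = 2·18 = 36
P[11] = 2·max(9,27) = 2·27 = 54
P[12] = 3·max(9,27) = 3·27 = 81
P[13] = 2·max(11,54) = 2·54 = 108
P[14] = 2·max(12,81) = 2·81 = 162
P[15] = 3·max(12,81) = 3·81 = 243
P[16] = 2·max(14,162) = 2·162 = 324
P[17] = 2·max(15,243) = 2·243 = 486
One optimal split: 3 + 3 + 3 + 3 + 3 + 2; product 3·3·3·3·3·2 = 486.

486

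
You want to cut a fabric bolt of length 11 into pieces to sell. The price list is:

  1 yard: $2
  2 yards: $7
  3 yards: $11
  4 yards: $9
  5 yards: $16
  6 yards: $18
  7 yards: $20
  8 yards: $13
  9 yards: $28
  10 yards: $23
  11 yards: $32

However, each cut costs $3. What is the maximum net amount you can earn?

32

Build v[k] bottom-up: v[k] = max over allowed piece i of (p[i] + v[k−i]) − 3 per cut.
v[1] = 2
v[2] = 7
v[3] = 11
v[4] = 11  (first piece 2, then v[2]=7)
v[5] = 16
v[6] = 19  (first piece 3, then v[3]=11)
v[7] = 20  (first piece 2, then v[5]=16)
v[8] = 24  (first piece 3, then v[5]=16)
v[9] = 28
v[10] = 29  (first piece 5, then v[5]=16)
v[11] = 32  (first piece 2, then v[9]=28)
One optimal plan: pieces 9 + 2 (1 cut) → $35 − $3 = $32.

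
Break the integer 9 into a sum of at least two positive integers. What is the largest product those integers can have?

Define g[k] = max over 1≤i<k of i · max(k−i, g[k−i]); the inner max lets the remainder stay uncut if that's better.
g[2] = 1×max(1,0) = 1×1 = 1
g[3] = max(1×2, 2×1) = 2
g[4] = max(1×3, 2×2, 3×1) = 4
g[5] = max(1×4, 2×3, 3×2, 4×1) = 6
g[6] = max(1×6, 2×4, 3×3, 4×2, 5×1) = 9
g[7] = max(1×9, 2×6, 3×4, 4×3, 5×2, 6×1) = 12
g[8] = max(1×12, 2×9, 3×6, …, 6×2, 7×1) = 18
g[9] = max(1×18, 2×12, 3×9, …, 7×2, 8×1) = 27
One optimal split: 3 + 3 + 3; product 3×3×3 = 27.

27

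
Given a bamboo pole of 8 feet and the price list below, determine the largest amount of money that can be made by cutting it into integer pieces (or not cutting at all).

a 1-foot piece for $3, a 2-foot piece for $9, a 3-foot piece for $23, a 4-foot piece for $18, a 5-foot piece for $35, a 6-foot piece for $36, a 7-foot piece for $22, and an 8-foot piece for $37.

Build best[k] bottom-up: best[k] = max over allowed piece i of (p[i] + best[k−i]).
best[1] = 3
best[2] = 9
best[3] = 23
best[4] = 26  (first piece 1, then best[3]=23)
best[5] = 35
best[6] = 46  (first piece 3, then best[3]=23)
best[7] = 49  (first piece 1, then best[6]=46)
best[8] = 58  (first piece 3, then best[5]=35)
One optimal cutting: 5 + 3 → $35 + $23 = $58.

58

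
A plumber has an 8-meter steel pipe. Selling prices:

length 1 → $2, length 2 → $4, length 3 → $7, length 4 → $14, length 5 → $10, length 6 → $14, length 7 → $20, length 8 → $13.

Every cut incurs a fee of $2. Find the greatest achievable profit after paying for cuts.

26

Let v[k] be the best obtainable value from length k. For each k, try every first piece i and keep the best of price[i] + v[k−i] minus the 2 cut fee when i<k.
v[1] = 2
v[2] = 4
v[3] = 7
v[4] = 14
v[5] = 14  (first piece 1, then v[4]=14)
v[6] = 16  (first piece 2, then v[4]=14)
v[7] = 20
v[8] = 26  (first piece 4, then v[4]=14)
One optimal plan: pieces 4 + 4 (1 cut) → $28 − $2 = $26.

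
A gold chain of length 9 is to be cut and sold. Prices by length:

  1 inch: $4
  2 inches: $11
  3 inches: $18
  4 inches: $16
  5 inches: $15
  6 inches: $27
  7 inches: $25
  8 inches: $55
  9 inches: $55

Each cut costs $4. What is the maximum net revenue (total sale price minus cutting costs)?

Build v[k] bottom-up: v[k] = max over allowed piece i of (p[i] + v[k−i]) − 4 per cut.
v[1] = 4
v[2] = 11
v[3] = 18
v[4] = 18  (first piece 1, then v[3]=18)
v[5] = 25  (first piece 2, then v[3]=18)
v[6] = 32  (first piece 3, then v[3]=18)
v[7] = 32  (first piece 1, then v[6]=32)
v[8] = 55
v[9] = 55  (first piece 1, then v[8]=55)
One optimal plan: pieces 8 + 1 (1 cut) → $59 − $4 = $55.

55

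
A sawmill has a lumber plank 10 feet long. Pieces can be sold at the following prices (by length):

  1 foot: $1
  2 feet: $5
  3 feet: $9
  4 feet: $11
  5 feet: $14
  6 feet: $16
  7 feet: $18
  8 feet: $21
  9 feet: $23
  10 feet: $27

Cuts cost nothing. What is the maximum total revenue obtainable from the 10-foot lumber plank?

29

Consider every possible first cut. R[k] is the best of p[i]+R[k−i] over all sellable i≤k.
R[1] = 1
R[2] = max(1+1, 5+0) = 5
R[3] = max(1+5, 5+1, 9+0) = 9
R[4] = max(1+9, 5+5, 9+1, 11+0) = 11
R[5] = max(1+11, 5+9, 9+5, 11+1, 14+0) = 14
R[6] = max(1+14, 5+11, 9+9, 11+5, 14+1, 16+0) = 18
R[7] = max(1+18, 5+14, 9+11, …, 16+1, 18+0) = 20
R[8] = max(1+20, 5+18, 9+14, …, 18+1, 21+0) = 23
R[9] = max(1+23, 5+20, 9+18, …, 21+1, 23+0) = 27
R[10] = max(1+27, 5+23, 9+20, …, 23+1, 27+0) = 29
One optimal cutting: 4 + 3 + 3 → $11 + $9 + $9 = $29.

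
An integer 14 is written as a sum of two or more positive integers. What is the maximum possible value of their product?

Define g[k] = max over 1≤i<k of i · max(k−i, g[k−i]); the inner max lets the remainder stay uncut if that's better.
g[2] = 1·max(1,0) = 1·1 = 1
g[3] = max(1·2, 2·1) = 2
g[4] = max(1·3, 2·2, 3·1) = 4
g[5] = max(1·4, 2·3, 3·2, 4·1) = 6
g[6] = max(1·6, 2·4, 3·3, 4·2, 5·1) = 9
g[7] = max(1·9, 2·6, 3·4, 4·3, 5·2, 6·1) = 12
g[8] = max(1·12, 2·9, 3·6, …, 6·2, 7·1) = 18
g[9] = max(1·18, 2·12, 3·9, …, 7·2, 8·1) = 27
g[10] = max(1·27, 2·18, 3·12, …, 8·2, 9·1) = 36
g[11] = max(1·36, 2·27, 3·18, …, 9·2, 10·1) = 54
g[12] = max(1·54, 2·36, 3·27, …, 10·2, 11·1) = 81
g[13] = max(1·81, 2·54, 3·36, …, 11·2, 12·1) = 108
g[14] = max(1·108, 2·81, 3·54, …, 12·2, 13·1) = 162
One optimal split: 3 + 3 + 3 + 3 + 2; product 3·3·3·3·2 = 162.

162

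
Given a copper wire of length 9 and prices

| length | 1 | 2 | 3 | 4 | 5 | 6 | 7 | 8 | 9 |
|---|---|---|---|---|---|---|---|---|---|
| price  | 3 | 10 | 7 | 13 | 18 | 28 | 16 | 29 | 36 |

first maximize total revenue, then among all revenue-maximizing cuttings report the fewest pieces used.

5

Let r[k] be the best obtainable value from length k. For each k, try every first piece i and keep the best of price[i] + r[k−i].
r[1] = 3
r[2] = max(3+3, 10+0) = 10
r[3] = max(3+10, 10+3, 7+0) = 13
r[4] = max(3+13, 10+10, 7+3, 13+0) = 20
r[5] = max(3+20, 10+13, 7+10, 13+3, 18+0) = 23
r[6] = max(3+23, 10+20, 7+13, 13+10, 18+3, 28+0) = 30
r[7] = max(3+30, 10+23, 7+20, …, 28+3, 16+0) = 33
r[8] = max(3+33, 10+30, 7+23, …, 16+3, 29+0) = 40
r[9] = max(3+40, 10+33, 7+30, …, 29+3, 36+0) = 43
Maximum revenue is €43.
Now minimize piece count subject to staying optimal: for each k, pieces[k] = 1 + min over i with p[i]+r[k−i]=r[k] of pieces[k−i].
pieces[6] = 3
pieces[7] = 4
pieces[8] = 4
pieces[9] = 5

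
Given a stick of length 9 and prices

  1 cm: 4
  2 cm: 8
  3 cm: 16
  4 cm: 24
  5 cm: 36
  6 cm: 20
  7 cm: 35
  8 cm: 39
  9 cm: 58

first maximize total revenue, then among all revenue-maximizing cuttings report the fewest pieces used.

Let r[k] be the best obtainable value from length k. For each k, try every first piece i and keep the best of price[i] + r[k−i].
r[1] = 4
r[2] = max(4+4, 8+0) = 8
r[3] = max(4+8, 8+4, 16+0) = 16
r[4] = max(4+16, 8+8, 16+4, 24+0) = 24
r[5] = max(4+24, 8+16, 16+8, 24+4, 36+0) = 36
r[6] = max(4+36, 8+24, 16+16, 24+8, 36+4, 20+0) = 40
r[7] = max(4+40, 8+36, 16+24, …, 20+4, 35+0) = 44
r[8] = max(4+44, 8+40, 16+36, …, 35+4, 39+0) = 52
r[9] = max(4+52, 8+44, 16+40, …, 39+4, 58+0) = 60
Maximum revenue is 60.
Now minimize piece count subject to staying optimal: for each k, pieces[k] = 1 + min over i with p[i]+r[k−i]=r[k] of pieces[k−i].
pieces[6] = 2
pieces[7] = 2
pieces[8] = 2
pieces[9] = 2

2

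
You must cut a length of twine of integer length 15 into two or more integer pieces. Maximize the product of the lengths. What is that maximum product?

Let m[k] be the best product for length k (with at least one cut). For each first piece i, the rest contributes max(k−i, m[k−i]).
m[2] = 1×max(1,0) = 1×1 = 1
m[3] = 1×max(2,1) = 1×2 = 2
m[4] = 2×max(2,1) = 2×2 = 4
m[5] = 2×max(3,2) = 2×3 = 6
m[6] = 3×max(3,2) = 3×3 = 9
m[7] = 2×max(5,6) = 2×6 = 12
m[8] = 2×max(6,9) = 2×9 = 18
m[9] = 3×max(6,9) = 3×9 = 27
m[10] = 2×max(8,18) = 2×18 = 36
m[11] = 2×max(9,27) = 2×27 = 54
m[12] = 3×max(9,27) = 3×27 = 81
m[13] = 2×max(11,54) = 2×54 = 108
m[14] = 2×max(12,81) = 2×81 = 162
m[15] = 3×max(12,81) = 3×81 = 243
One optimal split: 3 + 3 + 3 + 3 + 3; product 3×3×3×3×3 = 243.

243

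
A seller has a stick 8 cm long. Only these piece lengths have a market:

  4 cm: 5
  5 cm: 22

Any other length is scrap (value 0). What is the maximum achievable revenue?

Consider every possible first cut. f[k] is the best of p[i]+f[k−i] over all sellable i≤k.
f[1] = 0
f[2] = 0
f[3] = 0
f[4] = 5
f[5] = 22
f[6] = 22
f[7] = 22
f[8] = 22
One optimal cutting: pieces 5 with 3 cm of scrap → 22.

22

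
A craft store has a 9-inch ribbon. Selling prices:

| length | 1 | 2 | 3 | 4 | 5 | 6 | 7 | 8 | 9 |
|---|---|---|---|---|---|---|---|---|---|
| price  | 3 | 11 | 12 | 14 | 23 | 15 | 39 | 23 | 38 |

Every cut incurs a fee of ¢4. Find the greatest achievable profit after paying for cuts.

Consider every possible first cut. net[k] is the best of p[i]+net[k−i] over all sellable i≤k, charging 4 whenever i<k.
net[1] = 3
net[2] = 11
net[3] = 12
net[4] = 18  (first piece 2, then net[2]=11)
net[5] = 23
net[6] = 25  (first piece 2, then net[4]=18)
net[7] = 39
net[8] = 38  (first piece 1, then net[7]=39)
net[9] = 46  (first piece 2, then net[7]=39)
One optimal plan: pieces 7 + 2 (1 cut) → ¢50 − ¢4 = ¢46.

46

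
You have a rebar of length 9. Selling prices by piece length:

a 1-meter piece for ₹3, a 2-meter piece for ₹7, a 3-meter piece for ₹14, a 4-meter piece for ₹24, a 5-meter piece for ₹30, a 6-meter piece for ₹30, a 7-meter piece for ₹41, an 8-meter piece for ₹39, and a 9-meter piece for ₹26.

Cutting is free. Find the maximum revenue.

54

Consider every possible first cut. best[k] is the best of p[i]+best[k−i] over all sellable i≤k.
best[1] = 3
best[2] = 7
best[3] = 14
best[4] = 24
best[5] = 30
best[6] = 33  (first piece 1, then best[5]=30)
best[7] = 41
best[8] = 48  (first piece 4, then best[4]=24)
best[9] = 54  (first piece 4, then best[5]=30)
One optimal cutting: 5 + 4 → ₹30 + ₹24 = ₹54.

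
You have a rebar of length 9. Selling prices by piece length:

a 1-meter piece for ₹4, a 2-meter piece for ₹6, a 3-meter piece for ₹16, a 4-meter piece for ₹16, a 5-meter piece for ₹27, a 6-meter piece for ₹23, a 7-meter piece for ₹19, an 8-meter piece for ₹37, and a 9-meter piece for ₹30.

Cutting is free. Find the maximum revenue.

48

Consider every possible first cut. v[k] is the best of p[i]+v[k−i] over all sellable i≤k.
v[1] = 4
v[2] = max(4+4, 6+0) = 8
v[3] = max(4+8, 6+4, 16+0) = 16
v[4] = max(4+16, 6+8, 16+4, 16+0) = 20
v[5] = max(4+20, 6+16, 16+8, 16+4, 27+0) = 27
v[6] = max(4+27, 6+20, 16+16, 16+8, 27+4, 23+0) = 32
v[7] = max(4+32, 6+27, 16+20, …, 23+4, 19+0) = 36
v[8] = max(4+36, 6+32, 16+27, …, 19+4, 37+0) = 43
v[9] = max(4+43, 6+36, 16+32, …, 37+4, 30+0) = 48
One optimal cutting: 3 + 3 + 3 → ₹16 + ₹16 + ₹16 = ₹48.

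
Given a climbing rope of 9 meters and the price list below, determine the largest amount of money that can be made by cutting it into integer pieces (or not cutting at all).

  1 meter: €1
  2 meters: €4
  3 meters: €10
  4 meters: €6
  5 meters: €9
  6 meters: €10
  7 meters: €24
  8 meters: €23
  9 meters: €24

30

Build v[k] bottom-up: v[k] = max over allowed piece i of (p[i] + v[k−i]).
v[1] = 1
v[2] = max(1+1, 4+0) = 4
v[3] = max(1+4, 4+1, 10+0) = 10
v[4] = max(1+10, 4+4, 10+1, 6+0) = 11
v[5] = max(1+11, 4+10, 10+4, 6+1, 9+0) = 14
v[6] = max(1+14, 4+11, 10+10, 6+4, 9+1, 10+0) = 20
v[7] = max(1+20, 4+14, 10+11, …, 10+1, 24+0) = 24
v[8] = max(1+24, 4+20, 10+14, …, 24+1, 23+0) = 25
v[9] = max(1+25, 4+24, 10+20, …, 23+1, 24+0) = 30
One optimal cutting: 3 + 3 + 3 → €10 + €10 + €10 = €30.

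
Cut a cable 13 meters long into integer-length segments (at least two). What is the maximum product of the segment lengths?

108

Define g[k] = max over 1≤i<k of i · max(k−i, g[k−i]); the inner max lets the remainder stay uncut if that's better.
g[2] = 1×max(1,0) = 1×1 = 1
g[3] = 1×max(2,1) = 1×2 = 2
g[4] = 2×max(2,1) = 2×2 = 4
g[5] = 2×max(3,2) = 2×3 = 6
g[6] = 3×max(3,2) = 3×3 = 9
g[7] = 2×max(5,6) = 2×6 = 12
g[8] = 2×max(6,9) = 2×9 = 18
g[9] = 3×max(6,9) = 3×9 = 27
g[10] = 2×max(8,18) = 2×18 = 36
g[11] = 2×max(9,27) = 2×27 = 54
g[12] = 3×max(9,27) = 3×27 = 81
g[13] = 2×max(11,54) = 2×54 = 108
One optimal split: 3 + 3 + 3 + 2 + 2; product 3×3×3×2×2 = 108.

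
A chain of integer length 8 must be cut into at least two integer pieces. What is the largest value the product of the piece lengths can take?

Fill f[k] for k=2..8: at each k try every first piece i and multiply by the better of (k−i) uncut or f[k−i].
f[2] = 1×max(1,0) = 1×1 = 1
f[3] = 1×max(2,1) = 1×2 = 2
f[4] = 2×max(2,1) = 2×2 = 4
f[5] = 2×max(3,2) = 2×3 = 6
f[6] = 3×max(3,2) = 3×3 = 9
f[7] = 2×max(5,6) = 2×6 = 12
f[8] = 2×max(6,9) = 2×9 = 18
One optimal split: 3 + 3 + 2; product 3×3×2 = 18.

18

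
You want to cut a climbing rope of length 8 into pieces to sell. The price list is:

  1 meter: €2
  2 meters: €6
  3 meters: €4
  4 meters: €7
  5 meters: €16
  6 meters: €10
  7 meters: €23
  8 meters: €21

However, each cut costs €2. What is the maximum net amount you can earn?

Consider every possible first cut. v[k] is the best of p[i]+v[k−i] over all sellable i≤k, charging 2 whenever i<k.
v[1] = 2
v[2] = max(2+2-2, 6+0) = 6
v[3] = max(2+6-2, 6+2-2, 4+0) = 6
v[4] = max(2+6-2, 6+6-2, 4+2-2, 7+0) = 10
v[5] = max(2+10-2, 6+6-2, 4+6-2, 7+2-2, 16+0) = 16
v[6] = max(2+16-2, 6+10-2, 4+6-2, 7+6-2, 16+2-2, 10+0) = 16
v[7] = max(2+16-2, 6+16-2, 4+10-2, …, 10+2-2, 23+0) = 23
v[8] = max(2+23-2, 6+16-2, 4+16-2, …, 23+2-2, 21+0) = 23
One optimal plan: pieces 7 + 1 (1 cut) → €25 − €2 = €23.

23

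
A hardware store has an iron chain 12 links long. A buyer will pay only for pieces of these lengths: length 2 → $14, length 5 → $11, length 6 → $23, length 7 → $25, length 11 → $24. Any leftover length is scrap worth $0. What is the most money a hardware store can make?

Let best[k] be the best obtainable value from length k. For each k, try every first piece i and keep the best of price[i] + best[k−i].
best[1] = 0
best[2] = 14
best[3] = 14
best[4] = 28  (first piece 2, then best[2]=14)
best[5] = 28
best[6] = 42  (first piece 2, then best[4]=28)
best[7] = 42
best[8] = 56  (first piece 2, then best[6]=42)
best[9] = 56
best[10] = 70  (first piece 2, then best[8]=56)
best[11] = 70
best[12] = 84  (first piece 2, then best[10]=70)
One optimal cutting: 2 + 2 + 2 + 2 + 2 + 2 → $84.

84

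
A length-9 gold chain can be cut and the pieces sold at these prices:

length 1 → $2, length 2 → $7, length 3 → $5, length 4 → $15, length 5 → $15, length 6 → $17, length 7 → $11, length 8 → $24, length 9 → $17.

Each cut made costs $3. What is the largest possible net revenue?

Let v[k] be the best obtainable value from length k. For each k, try every first piece i and keep the best of price[i] + v[k−i] minus the 3 cut fee when i<k.
v[1] = 2
v[2] = 7
v[3] = 6  (first piece 1, then v[2]=7)
v[4] = 15
v[5] = 15
v[6] = 19  (first piece 2, then v[4]=15)
v[7] = 19  (first piece 2, then v[5]=15)
v[8] = 27  (first piece 4, then v[4]=15)
v[9] = 27  (first piece 4, then v[5]=15)
One optimal plan: pieces 5 + 4 (1 cut) → $30 − $3 = $27.

27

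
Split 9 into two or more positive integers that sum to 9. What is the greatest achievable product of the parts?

Define g[k] = max over 1≤i<k of i · max(k−i, g[k−i]); the inner max lets the remainder stay uncut if that's better.
Small cases: g[2]=1.
g[3] = 1*max(2,1) = 1*2 = 2
g[4] = 2*max(2,1) = 2*2 = 4
g[5] = 2*max(3,2) = 2*3 = 6
g[6] = 3*max(3,2) = 3*3 = 9
g[7] = 2*max(5,6) = 2*6 = 12
g[8] = 2*max(6,9) = 2*9 = 18
g[9] = 3*max(6,9) = 3*9 = 27
One optimal split: 3 + 3 + 3; product 3*3*3 = 27.

27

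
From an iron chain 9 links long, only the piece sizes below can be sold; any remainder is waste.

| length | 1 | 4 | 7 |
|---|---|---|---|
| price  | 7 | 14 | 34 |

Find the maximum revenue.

63

Let f[k] be the best obtainable value from length k. For each k, try every first piece i and keep the best of price[i] + f[k−i].
f[1] = 7
f[2] = 14  (first piece 1, then f[1]=7)
f[3] = 21  (first piece 1, then f[2]=14)
f[4] = 28  (first piece 1, then f[3]=21)
f[5] = 35  (first piece 1, then f[4]=28)
f[6] = 42  (first piece 1, then f[5]=35)
f[7] = 49  (first piece 1, then f[6]=42)
f[8] = 56  (first piece 1, then f[7]=49)
f[9] = 63  (first piece 1, then f[8]=56)
One optimal cutting: 1 + 1 + 1 + 1 + 1 + 1 + 1 + 1 + 1 → $63.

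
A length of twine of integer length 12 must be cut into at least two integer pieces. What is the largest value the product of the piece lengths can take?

Fill P[k] for k=2..12: at each k try every first piece i and multiply by the better of (k−i) uncut or P[k−i].
Small cases: P[2]=1, P[3]=2, P[4]=4, P[5]=6, P[6]=9.
P[7] = 2·max(5,6) = 2·6 = 12
P[8] = 2·max(6,9) = 2·9 = 18
P[9] = 3·max(6,9) = 3·9 = 27
P[10] = 2·max(8,18) = 2·18 = 36
P[11] = 2·max(9,27) = 2·27 = 54
P[12] = 3·max(9,27) = 3·27 = 81
One optimal split: 3 + 3 + 3 + 3; product 3·3·3·3 = 81.

81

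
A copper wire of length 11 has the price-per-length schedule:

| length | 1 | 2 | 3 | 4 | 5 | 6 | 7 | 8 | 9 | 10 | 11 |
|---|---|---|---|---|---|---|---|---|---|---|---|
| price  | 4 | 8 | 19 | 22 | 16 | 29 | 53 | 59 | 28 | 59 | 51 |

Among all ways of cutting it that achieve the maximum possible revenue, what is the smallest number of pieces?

2

Consider every possible first cut. r[k] is the best of p[i]+r[k−i] over all sellable i≤k.
r[1] = 4
r[2] = 8  (first piece 1, then r[1]=4)
r[3] = 19
r[4] = 23  (first piece 1, then r[3]=19)
r[5] = 27  (first piece 1, then r[4]=23)
r[6] = 38  (first piece 3, then r[3]=19)
r[7] = 53
r[8] = 59
r[9] = 63  (first piece 1, then r[8]=59)
r[10] = 72  (first piece 3, then r[7]=53)
r[11] = 78  (first piece 3, then r[8]=59)
Maximum revenue is €78.
Now minimize piece count subject to staying optimal: for each k, pieces[k] = 1 + min over i with p[i]+r[k−i]=r[k] of pieces[k−i].
pieces[8] = 1
pieces[9] = 2
pieces[10] = 2
pieces[11] = 2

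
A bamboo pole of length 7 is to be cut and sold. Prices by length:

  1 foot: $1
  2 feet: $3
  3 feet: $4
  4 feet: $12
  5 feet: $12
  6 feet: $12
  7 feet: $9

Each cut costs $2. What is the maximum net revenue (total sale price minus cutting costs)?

Build net[k] bottom-up: net[k] = max over allowed piece i of (p[i] + net[k−i]) − 2 per cut.
net[1] = 1
net[2] = 3
net[3] = 4
net[4] = 12
net[5] = 12
net[6] = 13  (first piece 2, then net[4]=12)
net[7] = 14  (first piece 3, then net[4]=12)
One optimal plan: pieces 4 + 3 (1 cut) → $16 − $2 = $14.

14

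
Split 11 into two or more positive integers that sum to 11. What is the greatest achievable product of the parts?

Let m[k] be the best product for length k (with at least one cut). For each first piece i, the rest contributes max(k−i, m[k−i]).
m[2] = 1*max(1,0) = 1*1 = 1
m[3] = max(1*2, 2*1) = 2
m[4] = max(1*3, 2*2, 3*1) = 4
m[5] = max(1*4, 2*3, 3*2, 4*1) = 6
m[6] = max(1*6, 2*4, 3*3, 4*2, 5*1) = 9
m[7] = max(1*9, 2*6, 3*4, 4*3, 5*2, 6*1) = 12
m[8] = max(1*12, 2*9, 3*6, …, 6*2, 7*1) = 18
m[9] = max(1*18, 2*12, 3*9, …, 7*2, 8*1) = 27
m[10] = max(1*27, 2*18, 3*12, …, 8*2, 9*1) = 36
m[11] = max(1*36, 2*27, 3*18, …, 9*2, 10*1) = 54
One optimal split: 3 + 3 + 3 + 2; product 3*3*3*2 = 54.

54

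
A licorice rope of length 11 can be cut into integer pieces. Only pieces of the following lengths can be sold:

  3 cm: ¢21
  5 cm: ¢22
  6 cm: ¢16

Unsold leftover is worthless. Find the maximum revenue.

64

Let f[k] be the best obtainable value from length k. For each k, try every first piece i and keep the best of price[i] + f[k−i].
f[1] = 0
f[2] = 0
f[3] = 21
f[4] = 21
f[5] = 22
f[6] = 42  (first piece 3, then f[3]=21)
f[7] = 42
f[8] = 43  (first piece 3, then f[5]=22)
f[9] = 63  (first piece 3, then f[6]=42)
f[10] = 63
f[11] = 64  (first piece 3, then f[8]=43)
One optimal cutting: 5 + 3 + 3 → ¢64.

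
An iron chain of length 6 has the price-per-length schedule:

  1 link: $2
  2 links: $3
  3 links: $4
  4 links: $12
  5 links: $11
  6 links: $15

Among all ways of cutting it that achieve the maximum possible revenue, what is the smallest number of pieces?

Consider every possible first cut. r[k] is the best of p[i]+r[k−i] over all sellable i≤k.
r[1] = 2
r[2] = max(2+2, 3+0) = 4
r[3] = max(2+4, 3+2, 4+0) = 6
r[4] = max(2+6, 3+4, 4+2, 12+0) = 12
r[5] = max(2+12, 3+6, 4+4, 12+2, 11+0) = 14
r[6] = max(2+14, 3+12, 4+6, 12+4, 11+2, 15+0) = 16
Maximum revenue is $16.
Now minimize piece count subject to staying optimal: for each k, pieces[k] = 1 + min over i with p[i]+r[k−i]=r[k] of pieces[k−i].
pieces[3] = 3
pieces[4] = 1
pieces[5] = 2
pieces[6] = 3

3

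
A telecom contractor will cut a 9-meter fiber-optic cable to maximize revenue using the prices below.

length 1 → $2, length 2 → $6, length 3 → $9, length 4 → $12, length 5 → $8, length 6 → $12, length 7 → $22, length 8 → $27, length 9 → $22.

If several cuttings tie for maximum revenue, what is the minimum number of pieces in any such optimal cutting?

Consider every possible first cut. r[k] is the best of p[i]+r[k−i] over all sellable i≤k.
r[1] = 2
r[2] = 6
r[3] = 9
r[4] = 12  (first piece 2, then r[2]=6)
r[5] = 15  (first piece 2, then r[3]=9)
r[6] = 18  (first piece 2, then r[4]=12)
r[7] = 22
r[8] = 27
r[9] = 29  (first piece 1, then r[8]=27)
Maximum revenue is $29.
Now minimize piece count subject to staying optimal: for each k, pieces[k] = 1 + min over i with p[i]+r[k−i]=r[k] of pieces[k−i].
pieces[6] = 2
pieces[7] = 1
pieces[8] = 1
pieces[9] = 2

2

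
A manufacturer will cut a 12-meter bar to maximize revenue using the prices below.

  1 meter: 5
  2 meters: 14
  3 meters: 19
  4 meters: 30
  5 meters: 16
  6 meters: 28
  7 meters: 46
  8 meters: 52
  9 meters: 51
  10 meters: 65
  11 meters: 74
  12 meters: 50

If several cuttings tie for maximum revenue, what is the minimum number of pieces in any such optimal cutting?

Build r[k] bottom-up: r[k] = max over allowed piece i of (p[i] + r[k−i]).
r[1] = 5
r[2] = max(5+5, 14+0) = 14
r[3] = max(5+14, 14+5, 19+0) = 19
r[4] = max(5+19, 14+14, 19+5, 30+0) = 30
r[5] = max(5+30, 14+19, 19+14, 30+5, 16+0) = 35
r[6] = max(5+35, 14+30, 19+19, 30+14, 16+5, 28+0) = 44
r[7] = max(5+44, 14+35, 19+30, …, 28+5, 46+0) = 49
r[8] = max(5+49, 14+44, 19+35, …, 46+5, 52+0) = 60
r[9] = max(5+60, 14+49, 19+44, …, 52+5, 51+0) = 65
r[10] = max(5+65, 14+60, 19+49, …, 51+5, 65+0) = 74
r[11] = max(5+74, 14+65, 19+60, …, 65+5, 74+0) = 79
r[12] = max(5+79, 14+74, 19+65, …, 74+5, 50+0) = 90
Maximum revenue is 90.
Now minimize piece count subject to staying optimal: for each k, pieces[k] = 1 + min over i with p[i]+r[k−i]=r[k] of pieces[k−i].
pieces[9] = 3
pieces[10] = 3
pieces[11] = 3
pieces[12] = 3

3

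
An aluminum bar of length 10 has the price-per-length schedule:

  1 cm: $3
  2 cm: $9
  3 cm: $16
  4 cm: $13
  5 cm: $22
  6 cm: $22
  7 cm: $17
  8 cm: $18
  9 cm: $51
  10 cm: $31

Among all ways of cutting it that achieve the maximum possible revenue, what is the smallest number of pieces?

Build r[k] bottom-up: r[k] = max over allowed piece i of (p[i] + r[k−i]).
r[1] = 3
r[2] = max(3+3, 9+0) = 9
r[3] = max(3+9, 9+3, 16+0) = 16
r[4] = max(3+16, 9+9, 16+3, 13+0) = 19
r[5] = max(3+19, 9+16, 16+9, 13+3, 22+0) = 25
r[6] = max(3+25, 9+19, 16+16, 13+9, 22+3, 22+0) = 32
r[7] = max(3+32, 9+25, 16+19, …, 22+3, 17+0) = 35
r[8] = max(3+35, 9+32, 16+25, …, 17+3, 18+0) = 41
r[9] = max(3+41, 9+35, 16+32, …, 18+3, 51+0) = 51
r[10] = max(3+51, 9+41, 16+35, …, 51+3, 31+0) = 54
Maximum revenue is $54.
Now minimize piece count subject to staying optimal: for each k, pieces[k] = 1 + min over i with p[i]+r[k−i]=r[k] of pieces[k−i].
pieces[7] = 3
pieces[8] = 3
pieces[9] = 1
pieces[10] = 2

2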